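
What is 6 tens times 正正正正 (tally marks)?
Convert 6 tens (place-value notation) → 6×10 = 60 (decimal)
Convert 正正正正 (tally marks) → 5 + 5 + 5 + 5 = 20 (decimal)
Compute 60 × 20 = 1200
1200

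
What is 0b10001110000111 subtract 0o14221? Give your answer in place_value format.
Convert 0b10001110000111 (binary) → 8192 + 512 + 256 + 128 + 4 + 2 + 1 = 9095 (decimal)
Convert 0o14221 (octal) → 1×4096 + 4×512 + 2×64 + 2×8 + 1 = 6289 (decimal)
Compute 9095 - 6289 = 2806
Convert 2806 (decimal) → 2806 = 2×1000 + 8×100 + 6 → 2 thousands, 8 hundreds, 6 ones (place-value notation)
2 thousands, 8 hundreds, 6 ones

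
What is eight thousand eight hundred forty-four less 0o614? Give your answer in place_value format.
Convert eight thousand eight hundred forty-four (English words) → 8×1000 + 8×100 + 44 = 8844 (decimal)
Convert 0o614 (octal) → 6×64 + 1×8 + 4 = 396 (decimal)
Compute 8844 - 396 = 8448
Convert 8448 (decimal) → 8448 = 8×1000 + 4×100 + 4×10 + 8 → 8 thousands, 4 hundreds, 4 tens, 8 ones (place-value notation)
8 thousands, 4 hundreds, 4 tens, 8 ones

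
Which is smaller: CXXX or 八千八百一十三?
Convert CXXX (Roman numeral) → 100 + 10 + 10 + 10 = 130 (decimal)
Convert 八千八百一十三 (Chinese numeral) → 8×1000 + 8×100 + 1×10 + 3 = 8813 (decimal)
Compare 130 vs 8813: smaller = 130
130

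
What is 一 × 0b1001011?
Convert 一 (Chinese numeral) → 1 (decimal)
Convert 0b1001011 (binary) → 64 + 8 + 2 + 1 = 75 (decimal)
Compute 1 × 75 = 75
75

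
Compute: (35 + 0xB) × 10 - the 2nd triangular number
Convert 0xB (hexadecimal) → 11 (decimal)
Convert the 2nd triangular number (triangular index) → 2×3/2 = 3 (decimal)
Expression in decimal: (35 + 11) × 10 - 3
Parentheses first: 35 + 11 = 46
Multiply: 46 × 10 = 460
Subtract: 460 - 3 = 457
457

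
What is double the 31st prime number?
The 31st prime number = 127
Compute 127 × 2 = 254
254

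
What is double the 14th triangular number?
The 14th triangular number = 14×15/2 = 105
Compute 105 × 2 = 210
210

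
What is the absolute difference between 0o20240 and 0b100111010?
Convert 0o20240 (octal) → 2×4096 + 2×64 + 4×8 = 8352 (decimal)
Convert 0b100111010 (binary) → 256 + 32 + 16 + 8 + 2 = 314 (decimal)
Compute |8352 - 314| = 8038
8038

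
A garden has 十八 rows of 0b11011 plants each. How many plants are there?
Convert 0b11011 (binary) → 16 + 8 + 2 + 1 = 27 (decimal)
Convert 十八 (Chinese numeral) → 1×10 + 8 = 18 (decimal)
Compute 27 × 18 = 486
486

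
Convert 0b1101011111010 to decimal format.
Convert 0b1101011111010 (binary) → 4096 + 2048 + 512 + 128 + 64 + 32 + 16 + 8 + 2 = 6906 (decimal)
6906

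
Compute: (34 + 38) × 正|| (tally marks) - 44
Convert 正|| (tally marks) → 5 + 2 = 7 (decimal)
Expression in decimal: (34 + 38) × 7 - 44
Parentheses first: 34 + 38 = 72
Multiply: 72 × 7 = 504
Subtract: 504 - 44 = 460
460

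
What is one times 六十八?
Convert one (English words) → 1 (decimal)
Convert 六十八 (Chinese numeral) → 6×10 + 8 = 68 (decimal)
Compute 1 × 68 = 68
68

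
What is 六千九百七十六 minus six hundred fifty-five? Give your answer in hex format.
Convert 六千九百七十六 (Chinese numeral) → 6×1000 + 9×100 + 7×10 + 6 = 6976 (decimal)
Convert six hundred fifty-five (English words) → 6×100 + 55 = 655 (decimal)
Compute 6976 - 655 = 6321
Convert 6321 (decimal) → 6321 = 1×4096 + 8×256 + 11×16 + 1 → 0x18B1 (hexadecimal)
0x18B1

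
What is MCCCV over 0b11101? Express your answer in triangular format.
Convert MCCCV (Roman numeral) → 1000 + 100 + 100 + 100 + 5 = 1305 (decimal)
Convert 0b11101 (binary) → 16 + 8 + 4 + 1 = 29 (decimal)
Compute 1305 ÷ 29 = 45
Convert 45 (decimal) → 45 = 9×10/2 → the 9th triangular number (triangular index)
the 9th triangular number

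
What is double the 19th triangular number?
The 19th triangular number = 19×20/2 = 190
Compute 190 × 2 = 380
380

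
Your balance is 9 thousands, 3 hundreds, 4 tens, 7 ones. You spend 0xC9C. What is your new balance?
Convert 9 thousands, 3 hundreds, 4 tens, 7 ones (place-value notation) → 9×1000 + 3×100 + 4×10 + 7 = 9347 (decimal)
Convert 0xC9C (hexadecimal) → 12×256 + 9×16 + 12 = 3228 (decimal)
Compute 9347 - 3228 = 6119
6119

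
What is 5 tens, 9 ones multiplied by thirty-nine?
Convert 5 tens, 9 ones (place-value notation) → 5×10 + 9 = 59 (decimal)
Convert thirty-nine (English words) → 39 (decimal)
Compute 59 × 39 = 2301
2301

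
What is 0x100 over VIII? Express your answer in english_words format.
Convert 0x100 (hexadecimal) → 1×256 = 256 (decimal)
Convert VIII (Roman numeral) → 5 + 1 + 1 + 1 = 8 (decimal)
Compute 256 ÷ 8 = 32
Convert 32 (decimal) → thirty-two (English words)
thirty-two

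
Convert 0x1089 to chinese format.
Convert 0x1089 (hexadecimal) → 1×4096 + 8×16 + 9 = 4233 (decimal)
Convert 4233 (decimal) → 4233 = 4×1000 + 2×100 + 3×10 + 3 → 四千二百三十三 (Chinese numeral)
四千二百三十三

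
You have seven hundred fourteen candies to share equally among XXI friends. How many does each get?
Convert seven hundred fourteen (English words) → 7×100 + 14 = 714 (decimal)
Convert XXI (Roman numeral) → 10 + 10 + 1 = 21 (decimal)
Compute 714 ÷ 21 = 34
34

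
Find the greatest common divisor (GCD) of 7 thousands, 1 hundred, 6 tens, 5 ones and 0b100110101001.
Convert 7 thousands, 1 hundred, 6 tens, 5 ones (place-value notation) → 7×1000 + 1×100 + 6×10 + 5 = 7165 (decimal)
Convert 0b100110101001 (binary) → 2048 + 256 + 128 + 32 + 8 + 1 = 2473 (decimal)
Compute gcd(7165, 2473) = 1
1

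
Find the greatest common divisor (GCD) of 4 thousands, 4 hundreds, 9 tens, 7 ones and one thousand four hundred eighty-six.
Convert 4 thousands, 4 hundreds, 9 tens, 7 ones (place-value notation) → 4×1000 + 4×100 + 9×10 + 7 = 4497 (decimal)
Convert one thousand four hundred eighty-six (English words) → 1×1000 + 4×100 + 86 = 1486 (decimal)
Compute gcd(4497, 1486) = 1
1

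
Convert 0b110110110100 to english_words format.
Convert 0b110110110100 (binary) → 2048 + 1024 + 256 + 128 + 32 + 16 + 4 = 3508 (decimal)
Convert 3508 (decimal) → 3508 = 3×1000 + 5×100 + 8 → three thousand five hundred eight (English words)
three thousand five hundred eight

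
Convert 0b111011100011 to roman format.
Convert 0b111011100011 (binary) → 2048 + 1024 + 512 + 128 + 64 + 32 + 2 + 1 = 3811 (decimal)
Convert 3811 (decimal) → 3811 = 1000 + 1000 + 1000 + 500 + 100 + 100 + 100 + 10 + 1 → MMMDCCCXI (Roman numeral)
MMMDCCCXI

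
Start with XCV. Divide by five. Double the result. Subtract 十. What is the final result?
Convert XCV (Roman numeral) → 90 + 5 = 95 (decimal)
Start: 95
Convert five (English words) → 5 (decimal)
95 ÷ 5 = 19
19 × 2 = 38
Convert 十 (Chinese numeral) → 1×10 = 10 (decimal)
38 - 10 = 28
28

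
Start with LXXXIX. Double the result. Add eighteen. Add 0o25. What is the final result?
Convert LXXXIX (Roman numeral) → 50 + 10 + 10 + 10 + 9 = 89 (decimal)
Start: 89
89 × 2 = 178
Convert eighteen (English words) → 18 (decimal)
178 + 18 = 196
Convert 0o25 (octal) → 2×8 + 5 = 21 (decimal)
196 + 21 = 217
217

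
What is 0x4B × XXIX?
Convert 0x4B (hexadecimal) → 4×16 + 11 = 75 (decimal)
Convert XXIX (Roman numeral) → 10 + 10 + 9 = 29 (decimal)
Compute 75 × 29 = 2175
2175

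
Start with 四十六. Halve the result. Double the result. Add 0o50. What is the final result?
Convert 四十六 (Chinese numeral) → 4×10 + 6 = 46 (decimal)
Start: 46
46 ÷ 2 = 23
23 × 2 = 46
Convert 0o50 (octal) → 5×8 = 40 (decimal)
46 + 40 = 86
86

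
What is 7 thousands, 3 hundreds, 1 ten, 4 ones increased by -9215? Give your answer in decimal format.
Convert 7 thousands, 3 hundreds, 1 ten, 4 ones (place-value notation) → 7×1000 + 3×100 + 1×10 + 4 = 7314 (decimal)
Compute 7314 + -9215 = -1901
-1901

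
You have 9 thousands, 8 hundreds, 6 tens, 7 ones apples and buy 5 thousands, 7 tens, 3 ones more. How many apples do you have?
Convert 9 thousands, 8 hundreds, 6 tens, 7 ones (place-value notation) → 9×1000 + 8×100 + 6×10 + 7 = 9867 (decimal)
Convert 5 thousands, 7 tens, 3 ones (place-value notation) → 5×1000 + 7×10 + 3 = 5073 (decimal)
Compute 9867 + 5073 = 14940
14940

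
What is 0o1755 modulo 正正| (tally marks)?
Convert 0o1755 (octal) → 1×512 + 7×64 + 5×8 + 5 = 1005 (decimal)
Convert 正正| (tally marks) → 5 + 5 + 1 = 11 (decimal)
Compute 1005 mod 11 = 4
4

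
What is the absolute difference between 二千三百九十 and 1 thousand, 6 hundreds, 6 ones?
Convert 二千三百九十 (Chinese numeral) → 2×1000 + 3×100 + 9×10 = 2390 (decimal)
Convert 1 thousand, 6 hundreds, 6 ones (place-value notation) → 1×1000 + 6×100 + 6 = 1606 (decimal)
Compute |2390 - 1606| = 784
784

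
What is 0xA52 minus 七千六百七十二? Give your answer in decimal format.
Convert 0xA52 (hexadecimal) → 10×256 + 5×16 + 2 = 2642 (decimal)
Convert 七千六百七十二 (Chinese numeral) → 7×1000 + 6×100 + 7×10 + 2 = 7672 (decimal)
Compute 2642 - 7672 = -5030
-5030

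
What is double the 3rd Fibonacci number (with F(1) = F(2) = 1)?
The 3rd Fibonacci number (with F(1) = F(2) = 1): 1, 1, 2 → 2
Compute 2 × 2 = 4
4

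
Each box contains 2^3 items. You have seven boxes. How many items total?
Convert 2^3 (power) → 8 (decimal)
Convert seven (English words) → 7 (decimal)
Compute 8 × 7 = 56
56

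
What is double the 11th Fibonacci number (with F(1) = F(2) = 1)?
The 11th Fibonacci number (with F(1) = F(2) = 1): 1, 1, 2, 3, 5, 8, 13, 21, 34, 55, 89 → 89
Compute 89 × 2 = 178
178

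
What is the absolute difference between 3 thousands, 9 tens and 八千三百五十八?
Convert 3 thousands, 9 tens (place-value notation) → 3×1000 + 9×10 = 3090 (decimal)
Convert 八千三百五十八 (Chinese numeral) → 8×1000 + 3×100 + 5×10 + 8 = 8358 (decimal)
Compute |3090 - 8358| = 5268
5268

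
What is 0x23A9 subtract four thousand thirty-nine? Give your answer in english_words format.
Convert 0x23A9 (hexadecimal) → 2×4096 + 3×256 + 10×16 + 9 = 9129 (decimal)
Convert four thousand thirty-nine (English words) → 4×1000 + 39 = 4039 (decimal)
Compute 9129 - 4039 = 5090
Convert 5090 (decimal) → 5090 = 5×1000 + 90 → five thousand ninety (English words)
five thousand ninety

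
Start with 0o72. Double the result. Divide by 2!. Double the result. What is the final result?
Convert 0o72 (octal) → 7×8 + 2 = 58 (decimal)
Start: 58
58 × 2 = 116
Convert 2! (factorial) → 2 (decimal)
116 ÷ 2 = 58
58 × 2 = 116
116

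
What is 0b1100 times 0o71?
Convert 0b1100 (binary) → 8 + 4 = 12 (decimal)
Convert 0o71 (octal) → 7×8 + 1 = 57 (decimal)
Compute 12 × 57 = 684
684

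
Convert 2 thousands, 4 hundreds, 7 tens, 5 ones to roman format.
Convert 2 thousands, 4 hundreds, 7 tens, 5 ones (place-value notation) → 2×1000 + 4×100 + 7×10 + 5 = 2475 (decimal)
Convert 2475 (decimal) → 2475 = 1000 + 1000 + 400 + 50 + 10 + 10 + 5 → MMCDLXXV (Roman numeral)
MMCDLXXV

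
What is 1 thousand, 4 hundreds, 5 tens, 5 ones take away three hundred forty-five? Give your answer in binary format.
Convert 1 thousand, 4 hundreds, 5 tens, 5 ones (place-value notation) → 1×1000 + 4×100 + 5×10 + 5 = 1455 (decimal)
Convert three hundred forty-five (English words) → 3×100 + 45 = 345 (decimal)
Compute 1455 - 345 = 1110
Convert 1110 (decimal) → 1110 = 1024 + 64 + 16 + 4 + 2 → 0b10001010110 (binary)
0b10001010110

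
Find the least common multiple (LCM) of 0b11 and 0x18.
Convert 0b11 (binary) → 2 + 1 = 3 (decimal)
Convert 0x18 (hexadecimal) → 1×16 + 8 = 24 (decimal)
Compute lcm(3, 24) = 24
24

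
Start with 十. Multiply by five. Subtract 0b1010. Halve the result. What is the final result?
Convert 十 (Chinese numeral) → 1×10 = 10 (decimal)
Start: 10
Convert five (English words) → 5 (decimal)
10 × 5 = 50
Convert 0b1010 (binary) → 8 + 2 = 10 (decimal)
50 - 10 = 40
40 ÷ 2 = 20
20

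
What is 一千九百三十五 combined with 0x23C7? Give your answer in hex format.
Convert 一千九百三十五 (Chinese numeral) → 1×1000 + 9×100 + 3×10 + 5 = 1935 (decimal)
Convert 0x23C7 (hexadecimal) → 2×4096 + 3×256 + 12×16 + 7 = 9159 (decimal)
Compute 1935 + 9159 = 11094
Convert 11094 (decimal) → 11094 = 2×4096 + 11×256 + 5×16 + 6 → 0x2B56 (hexadecimal)
0x2B56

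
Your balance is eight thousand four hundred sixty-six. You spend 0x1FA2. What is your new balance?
Convert eight thousand four hundred sixty-six (English words) → 8×1000 + 4×100 + 66 = 8466 (decimal)
Convert 0x1FA2 (hexadecimal) → 1×4096 + 15×256 + 10×16 + 2 = 8098 (decimal)
Compute 8466 - 8098 = 368
368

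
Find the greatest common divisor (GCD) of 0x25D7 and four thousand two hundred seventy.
Convert 0x25D7 (hexadecimal) → 2×4096 + 5×256 + 13×16 + 7 = 9687 (decimal)
Convert four thousand two hundred seventy (English words) → 4×1000 + 2×100 + 70 = 4270 (decimal)
Compute gcd(9687, 4270) = 1
1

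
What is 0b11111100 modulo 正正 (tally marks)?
Convert 0b11111100 (binary) → 128 + 64 + 32 + 16 + 8 + 4 = 252 (decimal)
Convert 正正 (tally marks) → 5 + 5 = 10 (decimal)
Compute 252 mod 10 = 2
2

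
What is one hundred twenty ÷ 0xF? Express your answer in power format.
Convert one hundred twenty (English words) → 1×100 + 20 = 120 (decimal)
Convert 0xF (hexadecimal) → 15 (decimal)
Compute 120 ÷ 15 = 8
Convert 8 (decimal) → 2^3 (power)
2^3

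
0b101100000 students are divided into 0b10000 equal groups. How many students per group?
Convert 0b101100000 (binary) → 256 + 64 + 32 = 352 (decimal)
Convert 0b10000 (binary) → 16 (decimal)
Compute 352 ÷ 16 = 22
22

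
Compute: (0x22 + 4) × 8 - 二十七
Convert 0x22 (hexadecimal) → 2×16 + 2 = 34 (decimal)
Convert 二十七 (Chinese numeral) → 2×10 + 7 = 27 (decimal)
Expression in decimal: (34 + 4) × 8 - 27
Parentheses first: 34 + 4 = 38
Multiply: 38 × 8 = 304
Subtract: 304 - 27 = 277
277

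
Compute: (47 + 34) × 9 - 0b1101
Convert 0b1101 (binary) → 8 + 4 + 1 = 13 (decimal)
Expression in decimal: (47 + 34) × 9 - 13
Parentheses first: 47 + 34 = 81
Multiply: 81 × 9 = 729
Subtract: 729 - 13 = 716
716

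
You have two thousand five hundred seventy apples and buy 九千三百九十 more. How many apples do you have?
Convert two thousand five hundred seventy (English words) → 2×1000 + 5×100 + 70 = 2570 (decimal)
Convert 九千三百九十 (Chinese numeral) → 9×1000 + 3×100 + 9×10 = 9390 (decimal)
Compute 2570 + 9390 = 11960
11960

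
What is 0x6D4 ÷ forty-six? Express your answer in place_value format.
Convert 0x6D4 (hexadecimal) → 6×256 + 13×16 + 4 = 1748 (decimal)
Convert forty-six (English words) → 46 (decimal)
Compute 1748 ÷ 46 = 38
Convert 38 (decimal) → 38 = 3×10 + 8 → 3 tens, 8 ones (place-value notation)
3 tens, 8 ones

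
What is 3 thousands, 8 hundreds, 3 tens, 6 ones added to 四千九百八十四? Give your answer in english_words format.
Convert 3 thousands, 8 hundreds, 3 tens, 6 ones (place-value notation) → 3×1000 + 8×100 + 3×10 + 6 = 3836 (decimal)
Convert 四千九百八十四 (Chinese numeral) → 4×1000 + 9×100 + 8×10 + 4 = 4984 (decimal)
Compute 3836 + 4984 = 8820
Convert 8820 (decimal) → 8820 = 8×1000 + 8×100 + 20 → eight thousand eight hundred twenty (English words)
eight thousand eight hundred twenty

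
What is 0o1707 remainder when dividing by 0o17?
Convert 0o1707 (octal) → 1×512 + 7×64 + 7 = 967 (decimal)
Convert 0o17 (octal) → 1×8 + 7 = 15 (decimal)
Compute 967 mod 15 = 7
7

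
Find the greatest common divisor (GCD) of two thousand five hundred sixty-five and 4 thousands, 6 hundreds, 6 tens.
Convert two thousand five hundred sixty-five (English words) → 2×1000 + 5×100 + 65 = 2565 (decimal)
Convert 4 thousands, 6 hundreds, 6 tens (place-value notation) → 4×1000 + 6×100 + 6×10 = 4660 (decimal)
Compute gcd(2565, 4660) = 5
5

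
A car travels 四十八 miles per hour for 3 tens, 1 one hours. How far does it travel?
Convert 四十八 (Chinese numeral) → 4×10 + 8 = 48 (decimal)
Convert 3 tens, 1 one (place-value notation) → 3×10 + 1 = 31 (decimal)
Compute 48 × 31 = 1488
1488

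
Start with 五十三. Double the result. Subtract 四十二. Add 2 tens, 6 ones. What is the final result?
Convert 五十三 (Chinese numeral) → 5×10 + 3 = 53 (decimal)
Start: 53
53 × 2 = 106
Convert 四十二 (Chinese numeral) → 4×10 + 2 = 42 (decimal)
106 - 42 = 64
Convert 2 tens, 6 ones (place-value notation) → 2×10 + 6 = 26 (decimal)
64 + 26 = 90
90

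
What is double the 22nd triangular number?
The 22nd triangular number = 22×23/2 = 253
Compute 253 × 2 = 506
506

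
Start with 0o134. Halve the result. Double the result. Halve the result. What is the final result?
Convert 0o134 (octal) → 1×64 + 3×8 + 4 = 92 (decimal)
Start: 92
92 ÷ 2 = 46
46 × 2 = 92
92 ÷ 2 = 46
46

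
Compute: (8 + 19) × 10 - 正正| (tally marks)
Convert 正正| (tally marks) → 5 + 5 + 1 = 11 (decimal)
Expression in decimal: (8 + 19) × 10 - 11
Parentheses first: 8 + 19 = 27
Multiply: 27 × 10 = 270
Subtract: 270 - 11 = 259
259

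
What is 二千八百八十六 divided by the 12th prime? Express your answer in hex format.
Convert 二千八百八十六 (Chinese numeral) → 2×1000 + 8×100 + 8×10 + 6 = 2886 (decimal)
Convert the 12th prime (prime index) → 37 (decimal)
Compute 2886 ÷ 37 = 78
Convert 78 (decimal) → 78 = 4×16 + 14 → 0x4E (hexadecimal)
0x4E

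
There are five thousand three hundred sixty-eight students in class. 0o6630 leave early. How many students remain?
Convert five thousand three hundred sixty-eight (English words) → 5×1000 + 3×100 + 68 = 5368 (decimal)
Convert 0o6630 (octal) → 6×512 + 6×64 + 3×8 = 3480 (decimal)
Compute 5368 - 3480 = 1888
1888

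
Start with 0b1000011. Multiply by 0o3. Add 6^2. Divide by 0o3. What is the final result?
Convert 0b1000011 (binary) → 64 + 2 + 1 = 67 (decimal)
Start: 67
Convert 0o3 (octal) → 3 (decimal)
67 × 3 = 201
Convert 6^2 (power) → 36 (decimal)
201 + 36 = 237
Convert 0o3 (octal) → 3 (decimal)
237 ÷ 3 = 79
79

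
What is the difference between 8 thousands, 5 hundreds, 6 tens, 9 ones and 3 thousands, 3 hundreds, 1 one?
Convert 8 thousands, 5 hundreds, 6 tens, 9 ones (place-value notation) → 8×1000 + 5×100 + 6×10 + 9 = 8569 (decimal)
Convert 3 thousands, 3 hundreds, 1 one (place-value notation) → 3×1000 + 3×100 + 1 = 3301 (decimal)
Difference: |8569 - 3301| = 5268
5268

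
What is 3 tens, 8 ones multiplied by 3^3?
Convert 3 tens, 8 ones (place-value notation) → 3×10 + 8 = 38 (decimal)
Convert 3^3 (power) → 27 (decimal)
Compute 38 × 27 = 1026
1026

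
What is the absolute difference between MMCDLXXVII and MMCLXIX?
Convert MMCDLXXVII (Roman numeral) → 1000 + 1000 + 400 + 50 + 10 + 10 + 5 + 1 + 1 = 2477 (decimal)
Convert MMCLXIX (Roman numeral) → 1000 + 1000 + 100 + 50 + 10 + 9 = 2169 (decimal)
Compute |2477 - 2169| = 308
308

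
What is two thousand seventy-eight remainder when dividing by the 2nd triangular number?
Convert two thousand seventy-eight (English words) → 2×1000 + 78 = 2078 (decimal)
Convert the 2nd triangular number (triangular index) → 2×3/2 = 3 (decimal)
Compute 2078 mod 3 = 2
2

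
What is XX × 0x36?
Convert XX (Roman numeral) → 10 + 10 = 20 (decimal)
Convert 0x36 (hexadecimal) → 3×16 + 6 = 54 (decimal)
Compute 20 × 54 = 1080
1080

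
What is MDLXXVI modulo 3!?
Convert MDLXXVI (Roman numeral) → 1000 + 500 + 50 + 10 + 10 + 5 + 1 = 1576 (decimal)
Convert 3! (factorial) → 6 (decimal)
Compute 1576 mod 6 = 4
4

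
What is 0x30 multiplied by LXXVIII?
Convert 0x30 (hexadecimal) → 3×16 = 48 (decimal)
Convert LXXVIII (Roman numeral) → 50 + 10 + 10 + 5 + 1 + 1 + 1 = 78 (decimal)
Compute 48 × 78 = 3744
3744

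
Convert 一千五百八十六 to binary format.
Convert 一千五百八十六 (Chinese numeral) → 1×1000 + 5×100 + 8×10 + 6 = 1586 (decimal)
Convert 1586 (decimal) → 1586 = 1024 + 512 + 32 + 16 + 2 → 0b11000110010 (binary)
0b11000110010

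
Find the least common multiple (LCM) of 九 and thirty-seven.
Convert 九 (Chinese numeral) → 9 (decimal)
Convert thirty-seven (English words) → 37 (decimal)
Compute lcm(9, 37) = 333
333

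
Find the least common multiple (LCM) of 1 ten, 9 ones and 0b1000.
Convert 1 ten, 9 ones (place-value notation) → 1×10 + 9 = 19 (decimal)
Convert 0b1000 (binary) → 8 (decimal)
Compute lcm(19, 8) = 152
152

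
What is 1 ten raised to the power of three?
Convert 1 ten (place-value notation) → 1×10 = 10 (decimal)
Convert three (English words) → 3 (decimal)
Compute 10 ^ 3 = 1000
1000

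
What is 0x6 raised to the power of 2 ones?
Convert 0x6 (hexadecimal) → 6 (decimal)
Convert 2 ones (place-value notation) → 2 (decimal)
Compute 6 ^ 2 = 36
36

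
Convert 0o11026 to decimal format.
Convert 0o11026 (octal) → 1×4096 + 1×512 + 2×8 + 6 = 4630 (decimal)
4630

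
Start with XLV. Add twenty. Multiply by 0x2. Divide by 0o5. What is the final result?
Convert XLV (Roman numeral) → 40 + 5 = 45 (decimal)
Start: 45
Convert twenty (English words) → 20 (decimal)
45 + 20 = 65
Convert 0x2 (hexadecimal) → 2 (decimal)
65 × 2 = 130
Convert 0o5 (octal) → 5 (decimal)
130 ÷ 5 = 26
26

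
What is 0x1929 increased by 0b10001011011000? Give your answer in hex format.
Convert 0x1929 (hexadecimal) → 1×4096 + 9×256 + 2×16 + 9 = 6441 (decimal)
Convert 0b10001011011000 (binary) → 8192 + 512 + 128 + 64 + 16 + 8 = 8920 (decimal)
Compute 6441 + 8920 = 15361
Convert 15361 (decimal) → 15361 = 3×4096 + 12×256 + 1 → 0x3C01 (hexadecimal)
0x3C01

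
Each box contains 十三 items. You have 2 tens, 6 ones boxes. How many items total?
Convert 十三 (Chinese numeral) → 1×10 + 3 = 13 (decimal)
Convert 2 tens, 6 ones (place-value notation) → 2×10 + 6 = 26 (decimal)
Compute 13 × 26 = 338
338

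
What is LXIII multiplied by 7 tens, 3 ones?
Convert LXIII (Roman numeral) → 50 + 10 + 1 + 1 + 1 = 63 (decimal)
Convert 7 tens, 3 ones (place-value notation) → 7×10 + 3 = 73 (decimal)
Compute 63 × 73 = 4599
4599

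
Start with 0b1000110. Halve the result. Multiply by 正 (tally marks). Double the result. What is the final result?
Convert 0b1000110 (binary) → 64 + 4 + 2 = 70 (decimal)
Start: 70
70 ÷ 2 = 35
Convert 正 (tally marks) → 5 (decimal)
35 × 5 = 175
175 × 2 = 350
350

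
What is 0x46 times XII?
Convert 0x46 (hexadecimal) → 4×16 + 6 = 70 (decimal)
Convert XII (Roman numeral) → 10 + 1 + 1 = 12 (decimal)
Compute 70 × 12 = 840
840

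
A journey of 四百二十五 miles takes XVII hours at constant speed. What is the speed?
Convert 四百二十五 (Chinese numeral) → 4×100 + 2×10 + 5 = 425 (decimal)
Convert XVII (Roman numeral) → 10 + 5 + 1 + 1 = 17 (decimal)
Compute 425 ÷ 17 = 25
25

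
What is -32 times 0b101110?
Convert 0b101110 (binary) → 32 + 8 + 4 + 2 = 46 (decimal)
Compute -32 × 46 = -1472
-1472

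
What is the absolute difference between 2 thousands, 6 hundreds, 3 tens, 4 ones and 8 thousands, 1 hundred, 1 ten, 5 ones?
Convert 2 thousands, 6 hundreds, 3 tens, 4 ones (place-value notation) → 2×1000 + 6×100 + 3×10 + 4 = 2634 (decimal)
Convert 8 thousands, 1 hundred, 1 ten, 5 ones (place-value notation) → 8×1000 + 1×100 + 1×10 + 5 = 8115 (decimal)
Compute |2634 - 8115| = 5481
5481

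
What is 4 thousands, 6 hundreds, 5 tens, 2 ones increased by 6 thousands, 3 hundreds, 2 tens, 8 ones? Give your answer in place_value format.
Convert 4 thousands, 6 hundreds, 5 tens, 2 ones (place-value notation) → 4×1000 + 6×100 + 5×10 + 2 = 4652 (decimal)
Convert 6 thousands, 3 hundreds, 2 tens, 8 ones (place-value notation) → 6×1000 + 3×100 + 2×10 + 8 = 6328 (decimal)
Compute 4652 + 6328 = 10980
Convert 10980 (decimal) → 10980 = 10×1000 + 9×100 + 8×10 → 10 thousands, 9 hundreds, 8 tens (place-value notation)
10 thousands, 9 hundreds, 8 tens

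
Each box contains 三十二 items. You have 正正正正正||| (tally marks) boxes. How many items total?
Convert 三十二 (Chinese numeral) → 3×10 + 2 = 32 (decimal)
Convert 正正正正正||| (tally marks) → 5 + 5 + 5 + 5 + 5 + 3 = 28 (decimal)
Compute 32 × 28 = 896
896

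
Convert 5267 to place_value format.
Convert 5267 (decimal) → 5267 = 5×1000 + 2×100 + 6×10 + 7 → 5 thousands, 2 hundreds, 6 tens, 7 ones (place-value notation)
5 thousands, 2 hundreds, 6 tens, 7 ones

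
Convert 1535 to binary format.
Convert 1535 (decimal) → 1535 = 1024 + 256 + 128 + 64 + 32 + 16 + 8 + 4 + 2 + 1 → 0b10111111111 (binary)
0b10111111111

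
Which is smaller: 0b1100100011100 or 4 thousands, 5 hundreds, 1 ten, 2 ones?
Convert 0b1100100011100 (binary) → 4096 + 2048 + 256 + 16 + 8 + 4 = 6428 (decimal)
Convert 4 thousands, 5 hundreds, 1 ten, 2 ones (place-value notation) → 4×1000 + 5×100 + 1×10 + 2 = 4512 (decimal)
Compare 6428 vs 4512: smaller = 4512
4512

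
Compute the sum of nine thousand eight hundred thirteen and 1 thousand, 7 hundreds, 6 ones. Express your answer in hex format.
Convert nine thousand eight hundred thirteen (English words) → 9×1000 + 8×100 + 13 = 9813 (decimal)
Convert 1 thousand, 7 hundreds, 6 ones (place-value notation) → 1×1000 + 7×100 + 6 = 1706 (decimal)
Compute 9813 + 1706 = 11519
Convert 11519 (decimal) → 11519 = 2×4096 + 12×256 + 15×16 + 15 → 0x2CFF (hexadecimal)
0x2CFF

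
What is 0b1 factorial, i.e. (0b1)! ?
Convert 0b1 (binary) → 1 (decimal)
Compute 1! = 1
1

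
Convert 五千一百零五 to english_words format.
Convert 五千一百零五 (Chinese numeral) → 5×1000 + 1×100 + 5 = 5105 (decimal)
Convert 5105 (decimal) → 5105 = 5×1000 + 1×100 + 5 → five thousand one hundred five (English words)
five thousand one hundred five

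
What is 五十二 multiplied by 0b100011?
Convert 五十二 (Chinese numeral) → 5×10 + 2 = 52 (decimal)
Convert 0b100011 (binary) → 32 + 2 + 1 = 35 (decimal)
Compute 52 × 35 = 1820
1820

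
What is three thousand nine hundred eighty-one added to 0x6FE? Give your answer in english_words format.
Convert three thousand nine hundred eighty-one (English words) → 3×1000 + 9×100 + 81 = 3981 (decimal)
Convert 0x6FE (hexadecimal) → 6×256 + 15×16 + 14 = 1790 (decimal)
Compute 3981 + 1790 = 5771
Convert 5771 (decimal) → 5771 = 5×1000 + 7×100 + 71 → five thousand seven hundred seventy-one (English words)
five thousand seven hundred seventy-one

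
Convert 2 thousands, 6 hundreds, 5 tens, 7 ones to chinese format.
Convert 2 thousands, 6 hundreds, 5 tens, 7 ones (place-value notation) → 2×1000 + 6×100 + 5×10 + 7 = 2657 (decimal)
Convert 2657 (decimal) → 2657 = 2×1000 + 6×100 + 5×10 + 7 → 二千六百五十七 (Chinese numeral)
二千六百五十七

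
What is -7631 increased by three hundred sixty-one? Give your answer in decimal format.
Convert three hundred sixty-one (English words) → 3×100 + 61 = 361 (decimal)
Compute -7631 + 361 = -7270
-7270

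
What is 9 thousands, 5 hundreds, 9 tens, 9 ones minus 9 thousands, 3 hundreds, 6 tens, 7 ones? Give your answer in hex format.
Convert 9 thousands, 5 hundreds, 9 tens, 9 ones (place-value notation) → 9×1000 + 5×100 + 9×10 + 9 = 9599 (decimal)
Convert 9 thousands, 3 hundreds, 6 tens, 7 ones (place-value notation) → 9×1000 + 3×100 + 6×10 + 7 = 9367 (decimal)
Compute 9599 - 9367 = 232
Convert 232 (decimal) → 232 = 14×16 + 8 → 0xE8 (hexadecimal)
0xE8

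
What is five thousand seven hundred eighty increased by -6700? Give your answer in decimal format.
Convert five thousand seven hundred eighty (English words) → 5×1000 + 7×100 + 80 = 5780 (decimal)
Compute 5780 + -6700 = -920
-920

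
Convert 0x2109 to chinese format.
Convert 0x2109 (hexadecimal) → 2×4096 + 1×256 + 9 = 8457 (decimal)
Convert 8457 (decimal) → 8457 = 8×1000 + 4×100 + 5×10 + 7 → 八千四百五十七 (Chinese numeral)
八千四百五十七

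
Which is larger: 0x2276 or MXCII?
Convert 0x2276 (hexadecimal) → 2×4096 + 2×256 + 7×16 + 6 = 8822 (decimal)
Convert MXCII (Roman numeral) → 1000 + 90 + 1 + 1 = 1092 (decimal)
Compare 8822 vs 1092: larger = 8822
8822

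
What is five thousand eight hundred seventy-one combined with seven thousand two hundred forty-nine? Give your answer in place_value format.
Convert five thousand eight hundred seventy-one (English words) → 5×1000 + 8×100 + 71 = 5871 (decimal)
Convert seven thousand two hundred forty-nine (English words) → 7×1000 + 2×100 + 49 = 7249 (decimal)
Compute 5871 + 7249 = 13120
Convert 13120 (decimal) → 13120 = 13×1000 + 1×100 + 2×10 → 13 thousands, 1 hundred, 2 tens (place-value notation)
13 thousands, 1 hundred, 2 tens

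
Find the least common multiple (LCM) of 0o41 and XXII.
Convert 0o41 (octal) → 4×8 + 1 = 33 (decimal)
Convert XXII (Roman numeral) → 10 + 10 + 1 + 1 = 22 (decimal)
Compute lcm(33, 22) = 66
66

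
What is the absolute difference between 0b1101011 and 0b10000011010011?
Convert 0b1101011 (binary) → 64 + 32 + 8 + 2 + 1 = 107 (decimal)
Convert 0b10000011010011 (binary) → 8192 + 128 + 64 + 16 + 2 + 1 = 8403 (decimal)
Compute |107 - 8403| = 8296
8296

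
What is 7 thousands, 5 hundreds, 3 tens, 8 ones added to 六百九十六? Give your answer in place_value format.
Convert 7 thousands, 5 hundreds, 3 tens, 8 ones (place-value notation) → 7×1000 + 5×100 + 3×10 + 8 = 7538 (decimal)
Convert 六百九十六 (Chinese numeral) → 6×100 + 9×10 + 6 = 696 (decimal)
Compute 7538 + 696 = 8234
Convert 8234 (decimal) → 8234 = 8×1000 + 2×100 + 3×10 + 4 → 8 thousands, 2 hundreds, 3 tens, 4 ones (place-value notation)
8 thousands, 2 hundreds, 3 tens, 4 ones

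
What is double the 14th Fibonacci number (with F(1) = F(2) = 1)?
The 14th Fibonacci number (with F(1) = F(2) = 1): 1, 1, 2, 3, 5, 8, 13, 21, 34, 55, 89, 144, 233, 377 → 377
Compute 377 × 2 = 754
754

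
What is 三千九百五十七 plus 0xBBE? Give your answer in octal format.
Convert 三千九百五十七 (Chinese numeral) → 3×1000 + 9×100 + 5×10 + 7 = 3957 (decimal)
Convert 0xBBE (hexadecimal) → 11×256 + 11×16 + 14 = 3006 (decimal)
Compute 3957 + 3006 = 6963
Convert 6963 (decimal) → 6963 = 1×4096 + 5×512 + 4×64 + 6×8 + 3 → 0o15463 (octal)
0o15463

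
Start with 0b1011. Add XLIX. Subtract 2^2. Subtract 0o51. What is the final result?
Convert 0b1011 (binary) → 8 + 2 + 1 = 11 (decimal)
Start: 11
Convert XLIX (Roman numeral) → 40 + 9 = 49 (decimal)
11 + 49 = 60
Convert 2^2 (power) → 4 (decimal)
60 - 4 = 56
Convert 0o51 (octal) → 5×8 + 1 = 41 (decimal)
56 - 41 = 15
15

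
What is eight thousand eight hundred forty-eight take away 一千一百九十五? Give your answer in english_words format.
Convert eight thousand eight hundred forty-eight (English words) → 8×1000 + 8×100 + 48 = 8848 (decimal)
Convert 一千一百九十五 (Chinese numeral) → 1×1000 + 1×100 + 9×10 + 5 = 1195 (decimal)
Compute 8848 - 1195 = 7653
Convert 7653 (decimal) → 7653 = 7×1000 + 6×100 + 53 → seven thousand six hundred fifty-three (English words)
seven thousand six hundred fifty-three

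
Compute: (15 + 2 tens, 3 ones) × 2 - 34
Convert 2 tens, 3 ones (place-value notation) → 2×10 + 3 = 23 (decimal)
Expression in decimal: (15 + 23) × 2 - 34
Parentheses first: 15 + 23 = 38
Multiply: 38 × 2 = 76
Subtract: 76 - 34 = 42
42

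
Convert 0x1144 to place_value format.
Convert 0x1144 (hexadecimal) → 1×4096 + 1×256 + 4×16 + 4 = 4420 (decimal)
Convert 4420 (decimal) → 4420 = 4×1000 + 4×100 + 2×10 → 4 thousands, 4 hundreds, 2 tens (place-value notation)
4 thousands, 4 hundreds, 2 tens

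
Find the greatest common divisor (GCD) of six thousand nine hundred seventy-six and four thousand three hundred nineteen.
Convert six thousand nine hundred seventy-six (English words) → 6×1000 + 9×100 + 76 = 6976 (decimal)
Convert four thousand three hundred nineteen (English words) → 4×1000 + 3×100 + 19 = 4319 (decimal)
Compute gcd(6976, 4319) = 1
1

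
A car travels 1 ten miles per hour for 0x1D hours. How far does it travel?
Convert 1 ten (place-value notation) → 1×10 = 10 (decimal)
Convert 0x1D (hexadecimal) → 1×16 + 13 = 29 (decimal)
Compute 10 × 29 = 290
290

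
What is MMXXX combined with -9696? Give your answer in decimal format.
Convert MMXXX (Roman numeral) → 1000 + 1000 + 10 + 10 + 10 = 2030 (decimal)
Compute 2030 + -9696 = -7666
-7666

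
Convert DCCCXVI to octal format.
Convert DCCCXVI (Roman numeral) → 500 + 100 + 100 + 100 + 10 + 5 + 1 = 816 (decimal)
Convert 816 (decimal) → 816 = 1×512 + 4×64 + 6×8 → 0o1460 (octal)
0o1460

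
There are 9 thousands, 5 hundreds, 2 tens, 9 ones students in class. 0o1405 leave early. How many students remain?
Convert 9 thousands, 5 hundreds, 2 tens, 9 ones (place-value notation) → 9×1000 + 5×100 + 2×10 + 9 = 9529 (decimal)
Convert 0o1405 (octal) → 1×512 + 4×64 + 5 = 773 (decimal)
Compute 9529 - 773 = 8756
8756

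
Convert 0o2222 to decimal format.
Convert 0o2222 (octal) → 2×512 + 2×64 + 2×8 + 2 = 1170 (decimal)
1170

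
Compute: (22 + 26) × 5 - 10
Parentheses first: 22 + 26 = 48
Multiply: 48 × 5 = 240
Subtract: 240 - 10 = 230
230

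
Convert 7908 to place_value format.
Convert 7908 (decimal) → 7908 = 7×1000 + 9×100 + 8 → 7 thousands, 9 hundreds, 8 ones (place-value notation)
7 thousands, 9 hundreds, 8 ones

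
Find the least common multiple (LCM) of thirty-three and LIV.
Convert thirty-three (English words) → 33 (decimal)
Convert LIV (Roman numeral) → 50 + 4 = 54 (decimal)
Compute lcm(33, 54) = 594
594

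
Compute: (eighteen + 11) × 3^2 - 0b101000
Convert eighteen (English words) → 18 (decimal)
Convert 3^2 (power) → 9 (decimal)
Convert 0b101000 (binary) → 32 + 8 = 40 (decimal)
Expression in decimal: (18 + 11) × 9 - 40
Parentheses first: 18 + 11 = 29
Multiply: 29 × 9 = 261
Subtract: 261 - 40 = 221
221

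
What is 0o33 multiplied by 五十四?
Convert 0o33 (octal) → 3×8 + 3 = 27 (decimal)
Convert 五十四 (Chinese numeral) → 5×10 + 4 = 54 (decimal)
Compute 27 × 54 = 1458
1458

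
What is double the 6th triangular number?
The 6th triangular number = 6×7/2 = 21
Compute 21 × 2 = 42
42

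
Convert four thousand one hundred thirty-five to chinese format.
Convert four thousand one hundred thirty-five (English words) → 4×1000 + 1×100 + 35 = 4135 (decimal)
Convert 4135 (decimal) → 4135 = 4×1000 + 1×100 + 3×10 + 5 → 四千一百三十五 (Chinese numeral)
四千一百三十五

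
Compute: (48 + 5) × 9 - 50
Parentheses first: 48 + 5 = 53
Multiply: 53 × 9 = 477
Subtract: 477 - 50 = 427
427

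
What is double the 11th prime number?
The 11th prime number = 31
Compute 31 × 2 = 62
62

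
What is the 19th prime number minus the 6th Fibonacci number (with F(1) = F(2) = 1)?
The 19th prime number = 67
Convert the 6th Fibonacci number (with F(1) = F(2) = 1) (Fibonacci index) → 1, 1, 2, 3, 5, 8 → 8 (decimal)
Compute 67 - 8 = 59
59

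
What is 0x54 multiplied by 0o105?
Convert 0x54 (hexadecimal) → 5×16 + 4 = 84 (decimal)
Convert 0o105 (octal) → 1×64 + 5 = 69 (decimal)
Compute 84 × 69 = 5796
5796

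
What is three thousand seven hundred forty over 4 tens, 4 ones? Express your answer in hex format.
Convert three thousand seven hundred forty (English words) → 3×1000 + 7×100 + 40 = 3740 (decimal)
Convert 4 tens, 4 ones (place-value notation) → 4×10 + 4 = 44 (decimal)
Compute 3740 ÷ 44 = 85
Convert 85 (decimal) → 85 = 5×16 + 5 → 0x55 (hexadecimal)
0x55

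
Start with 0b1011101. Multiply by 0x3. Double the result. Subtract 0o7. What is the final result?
Convert 0b1011101 (binary) → 64 + 16 + 8 + 4 + 1 = 93 (decimal)
Start: 93
Convert 0x3 (hexadecimal) → 3 (decimal)
93 × 3 = 279
279 × 2 = 558
Convert 0o7 (octal) → 7 (decimal)
558 - 7 = 551
551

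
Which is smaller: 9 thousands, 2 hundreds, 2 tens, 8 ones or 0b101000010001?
Convert 9 thousands, 2 hundreds, 2 tens, 8 ones (place-value notation) → 9×1000 + 2×100 + 2×10 + 8 = 9228 (decimal)
Convert 0b101000010001 (binary) → 2048 + 512 + 16 + 1 = 2577 (decimal)
Compare 9228 vs 2577: smaller = 2577
2577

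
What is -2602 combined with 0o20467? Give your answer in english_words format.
Convert 0o20467 (octal) → 2×4096 + 4×64 + 6×8 + 7 = 8503 (decimal)
Compute -2602 + 8503 = 5901
Convert 5901 (decimal) → 5901 = 5×1000 + 9×100 + 1 → five thousand nine hundred one (English words)
five thousand nine hundred one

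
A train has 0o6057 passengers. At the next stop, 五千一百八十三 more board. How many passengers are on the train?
Convert 0o6057 (octal) → 6×512 + 5×8 + 7 = 3119 (decimal)
Convert 五千一百八十三 (Chinese numeral) → 5×1000 + 1×100 + 8×10 + 3 = 5183 (decimal)
Compute 3119 + 5183 = 8302
8302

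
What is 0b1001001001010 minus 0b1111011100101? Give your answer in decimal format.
Convert 0b1001001001010 (binary) → 4096 + 512 + 64 + 8 + 2 = 4682 (decimal)
Convert 0b1111011100101 (binary) → 4096 + 2048 + 1024 + 512 + 128 + 64 + 32 + 4 + 1 = 7909 (decimal)
Compute 4682 - 7909 = -3227
-3227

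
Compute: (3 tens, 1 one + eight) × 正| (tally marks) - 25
Convert 3 tens, 1 one (place-value notation) → 3×10 + 1 = 31 (decimal)
Convert eight (English words) → 8 (decimal)
Convert 正| (tally marks) → 5 + 1 = 6 (decimal)
Expression in decimal: (31 + 8) × 6 - 25
Parentheses first: 31 + 8 = 39
Multiply: 39 × 6 = 234
Subtract: 234 - 25 = 209
209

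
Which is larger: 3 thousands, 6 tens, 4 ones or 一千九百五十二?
Convert 3 thousands, 6 tens, 4 ones (place-value notation) → 3×1000 + 6×10 + 4 = 3064 (decimal)
Convert 一千九百五十二 (Chinese numeral) → 1×1000 + 9×100 + 5×10 + 2 = 1952 (decimal)
Compare 3064 vs 1952: larger = 3064
3064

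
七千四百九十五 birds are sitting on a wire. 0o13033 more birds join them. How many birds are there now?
Convert 七千四百九十五 (Chinese numeral) → 7×1000 + 4×100 + 9×10 + 5 = 7495 (decimal)
Convert 0o13033 (octal) → 1×4096 + 3×512 + 3×8 + 3 = 5659 (decimal)
Compute 7495 + 5659 = 13154
13154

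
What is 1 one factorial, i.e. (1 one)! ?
Convert 1 one (place-value notation) → 1 (decimal)
Compute 1! = 1
1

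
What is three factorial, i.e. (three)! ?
Convert three (English words) → 3 (decimal)
Compute 3! = 6
6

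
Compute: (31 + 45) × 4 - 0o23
Convert 0o23 (octal) → 2×8 + 3 = 19 (decimal)
Expression in decimal: (31 + 45) × 4 - 19
Parentheses first: 31 + 45 = 76
Multiply: 76 × 4 = 304
Subtract: 304 - 19 = 285
285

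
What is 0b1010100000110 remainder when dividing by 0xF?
Convert 0b1010100000110 (binary) → 4096 + 1024 + 256 + 4 + 2 = 5382 (decimal)
Convert 0xF (hexadecimal) → 15 (decimal)
Compute 5382 mod 15 = 12
12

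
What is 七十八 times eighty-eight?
Convert 七十八 (Chinese numeral) → 7×10 + 8 = 78 (decimal)
Convert eighty-eight (English words) → 88 (decimal)
Compute 78 × 88 = 6864
6864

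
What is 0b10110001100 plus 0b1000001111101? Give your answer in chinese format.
Convert 0b10110001100 (binary) → 1024 + 256 + 128 + 8 + 4 = 1420 (decimal)
Convert 0b1000001111101 (binary) → 4096 + 64 + 32 + 16 + 8 + 4 + 1 = 4221 (decimal)
Compute 1420 + 4221 = 5641
Convert 5641 (decimal) → 5641 = 5×1000 + 6×100 + 4×10 + 1 → 五千六百四十一 (Chinese numeral)
五千六百四十一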